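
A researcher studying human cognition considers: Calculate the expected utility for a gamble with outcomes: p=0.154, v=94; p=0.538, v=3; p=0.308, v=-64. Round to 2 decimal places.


EU = sum(p_i * v_i)
0.154 * 94 = 14.476
0.538 * 3 = 1.614
0.308 * -64 = -19.712
EU = 14.476 + 1.614 + -19.712
= -3.62


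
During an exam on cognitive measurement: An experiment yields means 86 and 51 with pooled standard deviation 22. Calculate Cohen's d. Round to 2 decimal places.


Cohen's d = (M1 - M2) / S_pooled
= (86 - 51) / 22
= 35 / 22
= 1.59


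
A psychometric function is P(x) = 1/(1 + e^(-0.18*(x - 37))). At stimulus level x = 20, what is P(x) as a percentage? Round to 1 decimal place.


P(x) = 1/(1 + e^(-0.18*(20 - 37)))
Exponent = -0.18 * -17 = 3.06
e^(3.06) = 21.327557
P = 1/(1 + 21.327557) = 0.044788
Percentage = 4.5


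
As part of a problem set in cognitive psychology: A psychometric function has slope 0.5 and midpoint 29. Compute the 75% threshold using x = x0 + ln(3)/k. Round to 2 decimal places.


At P = 0.75: 0.75 = 1/(1 + e^(-k*(x-x0)))
Solving: e^(-k*(x-x0)) = 1/3
x = x0 + ln(3)/k
ln(3) = 1.0986
x = 29 + 1.0986/0.5
= 29 + 2.1972
= 31.20


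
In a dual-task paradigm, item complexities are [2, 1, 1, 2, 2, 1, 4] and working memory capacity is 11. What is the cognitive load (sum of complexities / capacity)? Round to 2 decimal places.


Total complexity = 2 + 1 + 1 + 2 + 2 + 1 + 4 = 13
Load = total / capacity = 13 / 11
= 1.18


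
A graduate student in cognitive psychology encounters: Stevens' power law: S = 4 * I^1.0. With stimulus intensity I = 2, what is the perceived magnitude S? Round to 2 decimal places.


S = 4 * 2^1.0
2^1.0 = 2.0
S = 4 * 2.0
= 8.00


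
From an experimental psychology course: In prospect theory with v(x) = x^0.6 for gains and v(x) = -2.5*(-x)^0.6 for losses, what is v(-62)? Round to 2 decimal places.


Since x = -62 < 0, use v(x) = -lambda*(-x)^alpha
(-x) = 62
62^0.6 = 11.8969
v(-62) = -2.5 * 11.8969
= -29.74


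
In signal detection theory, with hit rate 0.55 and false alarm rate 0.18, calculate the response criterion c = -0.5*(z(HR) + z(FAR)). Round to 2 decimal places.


c = -0.5 * (z(HR) + z(FAR))
z(0.55) = 0.1257
z(0.18) = -0.9154
c = -0.5 * (0.1257 + -0.9154)
= -0.5 * -0.7897
= 0.39


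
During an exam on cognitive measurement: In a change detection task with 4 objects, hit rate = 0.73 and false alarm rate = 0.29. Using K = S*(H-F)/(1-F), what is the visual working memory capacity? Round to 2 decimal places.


K = S * (H - F) / (1 - F)
H - F = 0.44
1 - F = 0.71
K = 4 * 0.44 / 0.71
= 2.48


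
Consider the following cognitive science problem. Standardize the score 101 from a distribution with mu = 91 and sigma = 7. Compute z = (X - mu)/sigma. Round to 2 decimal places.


z = (X - mu) / sigma
= (101 - 91) / 7
= 10 / 7
= 1.43


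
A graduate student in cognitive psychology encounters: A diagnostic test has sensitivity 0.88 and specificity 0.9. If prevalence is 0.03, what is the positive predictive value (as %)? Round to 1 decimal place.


PPV = (sens * prev) / (sens * prev + (1-spec) * (1-prev))
Numerator = 0.88 * 0.03 = 0.0264
P(positive and no disease) = (1 - spec) * (1 - prev) = (1 - 0.9) * (1 - 0.03) = 0.097
Denominator = 0.0264 + 0.097 = 0.1234
PPV = 0.0264 / 0.1234 = 0.213938
As percentage = 21.4


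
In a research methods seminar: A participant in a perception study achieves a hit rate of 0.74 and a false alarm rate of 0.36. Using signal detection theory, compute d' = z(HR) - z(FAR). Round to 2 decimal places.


d' = z(HR) - z(FAR)
z(0.74) = 0.6433
z(0.36) = -0.3585
d' = 0.6433 - -0.3585
= 1.00


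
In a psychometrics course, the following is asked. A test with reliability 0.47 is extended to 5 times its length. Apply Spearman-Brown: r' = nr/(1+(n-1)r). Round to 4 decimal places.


r_new = n*r / (1 + (n-1)*r)
Numerator = 5 * 0.47 = 2.35
Denominator = 1 + 4 * 0.47 = 2.88
r_new = 2.35 / 2.88
= 0.8160


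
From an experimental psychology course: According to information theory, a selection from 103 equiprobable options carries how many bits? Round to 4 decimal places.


H = log2(n)
H = log2(103)
= 6.6865


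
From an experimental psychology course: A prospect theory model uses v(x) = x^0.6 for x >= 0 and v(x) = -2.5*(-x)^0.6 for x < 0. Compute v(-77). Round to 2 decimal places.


Since x = -77 < 0, use v(x) = -lambda*(-x)^alpha
(-x) = 77
77^0.6 = 13.5486
v(-77) = -2.5 * 13.5486
= -33.87


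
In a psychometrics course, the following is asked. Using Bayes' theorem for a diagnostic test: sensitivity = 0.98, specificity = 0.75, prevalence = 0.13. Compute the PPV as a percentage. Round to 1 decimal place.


PPV = (sens * prev) / (sens * prev + (1-spec) * (1-prev))
Numerator = 0.98 * 0.13 = 0.1274
P(positive and no disease) = (1 - spec) * (1 - prev) = (1 - 0.75) * (1 - 0.13) = 0.2175
Denominator = 0.1274 + 0.2175 = 0.3449
PPV = 0.1274 / 0.3449 = 0.369382
As percentage = 36.9


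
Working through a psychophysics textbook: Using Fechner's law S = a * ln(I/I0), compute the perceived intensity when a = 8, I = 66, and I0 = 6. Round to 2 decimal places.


S = 8 * ln(66/6)
I/I0 = 11.0
ln(11.0) = 2.3979
S = 8 * 2.3979
= 19.18


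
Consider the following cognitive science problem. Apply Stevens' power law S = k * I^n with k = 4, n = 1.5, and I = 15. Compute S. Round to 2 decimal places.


S = 4 * 15^1.5
15^1.5 = 58.0948
S = 4 * 58.0948
= 232.38


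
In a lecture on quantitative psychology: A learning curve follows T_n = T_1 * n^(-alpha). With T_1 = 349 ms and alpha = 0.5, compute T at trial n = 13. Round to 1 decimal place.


T_n = 349 * 13^(-0.5)
13^(-0.5) = 0.27735
T_n = 349 * 0.27735
= 96.8 ms


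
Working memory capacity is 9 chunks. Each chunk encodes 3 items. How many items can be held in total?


Total items = chunks * items_per_chunk
= 9 * 3
= 27


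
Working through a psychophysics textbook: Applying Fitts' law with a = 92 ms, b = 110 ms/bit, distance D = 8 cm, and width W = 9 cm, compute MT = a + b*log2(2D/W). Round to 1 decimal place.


MT = 92 + 110 * log2(2*8/9)
2D/W = 1.777778
log2(1.777778) = 0.8301
MT = 92 + 110 * 0.8301
= 183.3 ms


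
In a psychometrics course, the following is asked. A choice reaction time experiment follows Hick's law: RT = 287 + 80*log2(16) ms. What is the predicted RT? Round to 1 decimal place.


RT = 287 + 80 * log2(16)
log2(16) = 4.0
RT = 287 + 80 * 4.0
= 287 + 320.0
= 607.0 ms


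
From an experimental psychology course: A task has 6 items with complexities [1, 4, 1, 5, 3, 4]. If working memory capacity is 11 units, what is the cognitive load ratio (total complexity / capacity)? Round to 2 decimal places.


Total complexity = 1 + 4 + 1 + 5 + 3 + 4 = 18
Load = total / capacity = 18 / 11
= 1.64


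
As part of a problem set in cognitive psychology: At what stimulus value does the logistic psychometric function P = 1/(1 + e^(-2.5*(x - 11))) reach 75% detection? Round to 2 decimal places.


At P = 0.75: 0.75 = 1/(1 + e^(-k*(x-x0)))
Solving: e^(-k*(x-x0)) = 1/3
x = x0 + ln(3)/k
ln(3) = 1.0986
x = 11 + 1.0986/2.5
= 11 + 0.4394
= 11.44


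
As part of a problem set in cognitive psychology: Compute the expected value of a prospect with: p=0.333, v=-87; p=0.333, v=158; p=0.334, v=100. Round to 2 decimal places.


EU = sum(p_i * v_i)
0.333 * -87 = -28.971
0.333 * 158 = 52.614
0.334 * 100 = 33.4
EU = -28.971 + 52.614 + 33.4
= 57.04


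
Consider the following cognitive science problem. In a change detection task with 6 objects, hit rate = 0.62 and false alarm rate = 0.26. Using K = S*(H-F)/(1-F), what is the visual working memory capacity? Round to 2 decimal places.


K = S * (H - F) / (1 - F)
H - F = 0.36
1 - F = 0.74
K = 6 * 0.36 / 0.74
= 2.92


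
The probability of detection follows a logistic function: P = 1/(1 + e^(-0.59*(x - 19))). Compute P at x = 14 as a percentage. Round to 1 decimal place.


P(x) = 1/(1 + e^(-0.59*(14 - 19)))
Exponent = -0.59 * -5 = 2.95
e^(2.95) = 19.105954
P = 1/(1 + 19.105954) = 0.049737
Percentage = 5.0


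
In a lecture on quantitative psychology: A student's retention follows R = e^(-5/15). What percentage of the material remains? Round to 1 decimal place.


R = e^(-t/S)
-t/S = -5/15 = -0.333333
R = e^(-0.333333) = 0.716532
Percentage = 0.716532 * 100
= 71.7


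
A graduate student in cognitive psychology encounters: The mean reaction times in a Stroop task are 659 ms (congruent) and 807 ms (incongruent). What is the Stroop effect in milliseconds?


Stroop effect = RT(incongruent) - RT(congruent)
= 807 - 659
= 148 ms


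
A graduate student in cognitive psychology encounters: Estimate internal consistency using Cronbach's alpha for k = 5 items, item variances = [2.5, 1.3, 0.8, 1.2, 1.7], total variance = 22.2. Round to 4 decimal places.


alpha = (k/(k-1)) * (1 - sum(s_i^2)/s_total^2)
sum(item variances) = 7.5
k/(k-1) = 5/4 = 1.25
1 - 7.5/22.2 = 1 - 0.337838 = 0.662162
alpha = 1.25 * 0.662162
= 0.8277


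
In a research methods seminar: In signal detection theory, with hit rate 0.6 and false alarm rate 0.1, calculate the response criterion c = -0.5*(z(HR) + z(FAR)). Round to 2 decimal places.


c = -0.5 * (z(HR) + z(FAR))
z(0.6) = 0.2533
z(0.1) = -1.2816
c = -0.5 * (0.2533 + -1.2816)
= -0.5 * -1.0283
= 0.51


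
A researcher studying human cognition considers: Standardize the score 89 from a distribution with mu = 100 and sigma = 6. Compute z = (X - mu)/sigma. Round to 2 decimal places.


z = (X - mu) / sigma
= (89 - 100) / 6
= -11 / 6
= -1.83


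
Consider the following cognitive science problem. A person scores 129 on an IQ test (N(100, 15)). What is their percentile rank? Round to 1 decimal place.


z = (IQ - mean) / SD
z = (129 - 100) / 15 = 1.9333
Percentile = Phi(1.9333) * 100
Phi(1.9333) = 0.9734
= 97.3


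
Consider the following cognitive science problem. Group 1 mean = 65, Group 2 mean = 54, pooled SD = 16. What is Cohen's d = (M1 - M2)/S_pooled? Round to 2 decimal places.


Cohen's d = (M1 - M2) / S_pooled
= (65 - 54) / 16
= 11 / 16
= 0.69


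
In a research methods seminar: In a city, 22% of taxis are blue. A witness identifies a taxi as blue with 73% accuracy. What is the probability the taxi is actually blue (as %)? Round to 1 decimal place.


P(blue | says blue) = P(says blue | blue)*P(blue) / [P(says blue | blue)*P(blue) + P(says blue | not blue)*P(not blue)]
Numerator = 0.73 * 0.22 = 0.1606
False identification = 0.27 * 0.78 = 0.2106
P = 0.1606 / (0.1606 + 0.2106)
= 0.1606 / 0.3712
As percentage = 43.3


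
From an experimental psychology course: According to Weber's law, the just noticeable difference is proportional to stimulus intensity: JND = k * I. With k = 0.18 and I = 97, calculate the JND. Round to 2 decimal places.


JND = k * I
JND = 0.18 * 97
= 17.46


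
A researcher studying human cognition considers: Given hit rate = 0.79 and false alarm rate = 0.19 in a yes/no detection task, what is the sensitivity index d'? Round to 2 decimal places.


d' = z(HR) - z(FAR)
z(0.79) = 0.8064
z(0.19) = -0.8779
d' = 0.8064 - -0.8779
= 1.68


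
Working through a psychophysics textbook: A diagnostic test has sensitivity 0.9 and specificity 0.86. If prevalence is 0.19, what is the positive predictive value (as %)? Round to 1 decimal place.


PPV = (sens * prev) / (sens * prev + (1-spec) * (1-prev))
Numerator = 0.9 * 0.19 = 0.171
P(positive and no disease) = (1 - spec) * (1 - prev) = (1 - 0.86) * (1 - 0.19) = 0.1134
Denominator = 0.171 + 0.1134 = 0.2844
PPV = 0.171 / 0.2844 = 0.601266
As percentage = 60.1


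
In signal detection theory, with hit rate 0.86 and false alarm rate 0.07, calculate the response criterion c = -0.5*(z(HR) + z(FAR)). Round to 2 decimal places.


c = -0.5 * (z(HR) + z(FAR))
z(0.86) = 1.0803
z(0.07) = -1.4758
c = -0.5 * (1.0803 + -1.4758)
= -0.5 * -0.3955
= 0.20


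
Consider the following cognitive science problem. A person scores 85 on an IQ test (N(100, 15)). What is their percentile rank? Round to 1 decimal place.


z = (IQ - mean) / SD
z = (85 - 100) / 15 = -1.0
Percentile = Phi(-1.0) * 100
Phi(-1.0) = 0.158655
= 15.9


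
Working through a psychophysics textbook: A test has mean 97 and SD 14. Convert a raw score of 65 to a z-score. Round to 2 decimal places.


z = (X - mu) / sigma
= (65 - 97) / 14
= -32 / 14
= -2.29


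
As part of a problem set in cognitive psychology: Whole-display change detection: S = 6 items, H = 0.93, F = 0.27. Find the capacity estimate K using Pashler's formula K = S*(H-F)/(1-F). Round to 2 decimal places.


K = S * (H - F) / (1 - F)
H - F = 0.66
1 - F = 0.73
K = 6 * 0.66 / 0.73
= 5.42


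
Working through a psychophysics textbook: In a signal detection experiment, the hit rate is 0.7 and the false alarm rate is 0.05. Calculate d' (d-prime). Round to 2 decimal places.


d' = z(HR) - z(FAR)
z(0.7) = 0.5244
z(0.05) = -1.6449
d' = 0.5244 - -1.6449
= 2.17


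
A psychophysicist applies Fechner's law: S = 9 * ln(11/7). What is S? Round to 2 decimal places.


S = 9 * ln(11/7)
I/I0 = 1.571429
ln(1.571429) = 0.452
S = 9 * 0.452
= 4.07


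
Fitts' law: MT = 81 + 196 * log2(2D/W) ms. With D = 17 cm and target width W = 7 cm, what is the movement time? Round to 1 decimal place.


MT = 81 + 196 * log2(2*17/7)
2D/W = 4.857143
log2(4.857143) = 2.2801
MT = 81 + 196 * 2.2801
= 527.9 ms


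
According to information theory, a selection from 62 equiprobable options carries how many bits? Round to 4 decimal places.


H = log2(n)
H = log2(62)
= 5.9542


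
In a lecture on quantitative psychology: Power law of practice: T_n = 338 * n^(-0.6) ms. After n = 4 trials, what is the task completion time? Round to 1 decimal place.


T_n = 338 * 4^(-0.6)
4^(-0.6) = 0.435275
T_n = 338 * 0.435275
= 147.1 ms


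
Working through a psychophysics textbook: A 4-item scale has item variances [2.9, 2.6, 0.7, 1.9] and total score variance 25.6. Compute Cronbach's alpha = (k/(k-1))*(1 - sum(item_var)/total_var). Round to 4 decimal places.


alpha = (k/(k-1)) * (1 - sum(s_i^2)/s_total^2)
sum(item variances) = 8.1
k/(k-1) = 4/3 = 1.333333
1 - 8.1/25.6 = 1 - 0.316406 = 0.683594
alpha = 1.333333 * 0.683594
= 0.9115


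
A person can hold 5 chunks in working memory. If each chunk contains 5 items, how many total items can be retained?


Total items = chunks * items_per_chunk
= 5 * 5
= 25


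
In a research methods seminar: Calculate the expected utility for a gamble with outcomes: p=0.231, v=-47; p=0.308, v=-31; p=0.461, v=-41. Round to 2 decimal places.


EU = sum(p_i * v_i)
0.231 * -47 = -10.857
0.308 * -31 = -9.548
0.461 * -41 = -18.901
EU = -10.857 + -9.548 + -18.901
= -39.31


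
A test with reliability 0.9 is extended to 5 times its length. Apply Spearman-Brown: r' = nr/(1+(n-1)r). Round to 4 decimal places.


r_new = n*r / (1 + (n-1)*r)
Numerator = 5 * 0.9 = 4.5
Denominator = 1 + 4 * 0.9 = 4.6
r_new = 4.5 / 4.6
= 0.9783


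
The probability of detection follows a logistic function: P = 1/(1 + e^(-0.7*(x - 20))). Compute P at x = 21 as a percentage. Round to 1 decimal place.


P(x) = 1/(1 + e^(-0.7*(21 - 20)))
Exponent = -0.7 * 1 = -0.7
e^(-0.7) = 0.496585
P = 1/(1 + 0.496585) = 0.668188
Percentage = 66.8


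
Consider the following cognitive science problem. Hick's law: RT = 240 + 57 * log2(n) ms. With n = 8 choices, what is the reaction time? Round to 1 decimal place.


RT = 240 + 57 * log2(8)
log2(8) = 3.0
RT = 240 + 57 * 3.0
= 240 + 171.0
= 411.0 ms


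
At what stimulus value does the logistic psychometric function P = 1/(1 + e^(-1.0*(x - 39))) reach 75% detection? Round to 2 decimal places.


At P = 0.75: 0.75 = 1/(1 + e^(-k*(x-x0)))
Solving: e^(-k*(x-x0)) = 1/3
x = x0 + ln(3)/k
ln(3) = 1.0986
x = 39 + 1.0986/1.0
= 39 + 1.0986
= 40.10


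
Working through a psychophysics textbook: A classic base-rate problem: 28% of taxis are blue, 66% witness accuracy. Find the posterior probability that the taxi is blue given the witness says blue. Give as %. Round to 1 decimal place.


P(blue | says blue) = P(says blue | blue)*P(blue) / [P(says blue | blue)*P(blue) + P(says blue | not blue)*P(not blue)]
Numerator = 0.66 * 0.28 = 0.1848
False identification = 0.34 * 0.72 = 0.2448
P = 0.1848 / (0.1848 + 0.2448)
= 0.1848 / 0.4296
As percentage = 43.0


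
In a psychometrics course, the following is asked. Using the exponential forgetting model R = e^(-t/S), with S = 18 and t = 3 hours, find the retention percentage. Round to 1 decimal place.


R = e^(-t/S)
-t/S = -3/18 = -0.166667
R = e^(-0.166667) = 0.846481
Percentage = 0.846481 * 100
= 84.6


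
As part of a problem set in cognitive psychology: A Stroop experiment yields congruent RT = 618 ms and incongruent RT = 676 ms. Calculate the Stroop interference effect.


Stroop effect = RT(incongruent) - RT(congruent)
= 676 - 618
= 58 ms


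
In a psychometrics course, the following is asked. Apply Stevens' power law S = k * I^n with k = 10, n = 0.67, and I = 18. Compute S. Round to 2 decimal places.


S = 10 * 18^0.67
18^0.67 = 6.9348
S = 10 * 6.9348
= 69.35


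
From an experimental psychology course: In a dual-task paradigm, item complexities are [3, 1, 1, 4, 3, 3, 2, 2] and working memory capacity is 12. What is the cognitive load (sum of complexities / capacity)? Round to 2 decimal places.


Total complexity = 3 + 1 + 1 + 4 + 3 + 3 + 2 + 2 = 19
Load = total / capacity = 19 / 12
= 1.58


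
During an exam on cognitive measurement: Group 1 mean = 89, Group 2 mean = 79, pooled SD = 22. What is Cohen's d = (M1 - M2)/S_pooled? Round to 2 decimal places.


Cohen's d = (M1 - M2) / S_pooled
= (89 - 79) / 22
= 10 / 22
= 0.45


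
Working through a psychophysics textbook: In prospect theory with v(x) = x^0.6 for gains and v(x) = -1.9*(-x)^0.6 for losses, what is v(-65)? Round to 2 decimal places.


Since x = -65 < 0, use v(x) = -lambda*(-x)^alpha
(-x) = 65
65^0.6 = 12.2391
v(-65) = -1.9 * 12.2391
= -23.25


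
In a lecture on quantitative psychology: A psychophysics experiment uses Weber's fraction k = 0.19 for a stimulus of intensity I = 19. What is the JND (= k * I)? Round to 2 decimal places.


JND = k * I
JND = 0.19 * 19
= 3.61


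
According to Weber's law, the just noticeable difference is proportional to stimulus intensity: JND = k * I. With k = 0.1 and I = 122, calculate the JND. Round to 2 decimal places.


JND = k * I
JND = 0.1 * 122
= 12.20


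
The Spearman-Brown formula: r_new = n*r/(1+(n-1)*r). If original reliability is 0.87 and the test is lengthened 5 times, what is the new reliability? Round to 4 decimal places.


r_new = n*r / (1 + (n-1)*r)
Numerator = 5 * 0.87 = 4.35
Denominator = 1 + 4 * 0.87 = 4.48
r_new = 4.35 / 4.48
= 0.9710


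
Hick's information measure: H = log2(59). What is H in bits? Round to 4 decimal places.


H = log2(n)
H = log2(59)
= 5.8826


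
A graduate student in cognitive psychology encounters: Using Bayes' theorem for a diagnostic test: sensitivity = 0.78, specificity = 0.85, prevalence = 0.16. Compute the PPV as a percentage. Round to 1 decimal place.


PPV = (sens * prev) / (sens * prev + (1-spec) * (1-prev))
Numerator = 0.78 * 0.16 = 0.1248
P(positive and no disease) = (1 - spec) * (1 - prev) = (1 - 0.85) * (1 - 0.16) = 0.126
Denominator = 0.1248 + 0.126 = 0.2508
PPV = 0.1248 / 0.2508 = 0.497608
As percentage = 49.8


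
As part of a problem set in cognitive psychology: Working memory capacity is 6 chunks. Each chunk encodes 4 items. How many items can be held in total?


Total items = chunks * items_per_chunk
= 6 * 4
= 24


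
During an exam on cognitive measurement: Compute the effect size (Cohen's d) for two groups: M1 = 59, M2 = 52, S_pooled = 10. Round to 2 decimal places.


Cohen's d = (M1 - M2) / S_pooled
= (59 - 52) / 10
= 7 / 10
= 0.70


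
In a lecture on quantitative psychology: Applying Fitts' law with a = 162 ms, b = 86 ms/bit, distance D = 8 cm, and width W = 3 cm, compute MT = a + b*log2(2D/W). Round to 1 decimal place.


MT = 162 + 86 * log2(2*8/3)
2D/W = 5.333333
log2(5.333333) = 2.415
MT = 162 + 86 * 2.415
= 369.7 ms


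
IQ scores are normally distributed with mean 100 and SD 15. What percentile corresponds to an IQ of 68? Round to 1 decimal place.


z = (IQ - mean) / SD
z = (68 - 100) / 15 = -2.1333
Percentile = Phi(-2.1333) * 100
Phi(-2.1333) = 0.01645
= 1.6


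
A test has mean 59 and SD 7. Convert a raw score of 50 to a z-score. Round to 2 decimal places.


z = (X - mu) / sigma
= (50 - 59) / 7
= -9 / 7
= -1.29


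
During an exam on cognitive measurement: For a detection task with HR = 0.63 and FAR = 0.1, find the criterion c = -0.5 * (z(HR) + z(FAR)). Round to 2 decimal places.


c = -0.5 * (z(HR) + z(FAR))
z(0.63) = 0.3319
z(0.1) = -1.2816
c = -0.5 * (0.3319 + -1.2816)
= -0.5 * -0.9497
= 0.47


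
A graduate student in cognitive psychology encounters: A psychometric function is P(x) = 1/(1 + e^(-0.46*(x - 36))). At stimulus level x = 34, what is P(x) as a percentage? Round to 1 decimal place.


P(x) = 1/(1 + e^(-0.46*(34 - 36)))
Exponent = -0.46 * -2 = 0.92
e^(0.92) = 2.50929
P = 1/(1 + 2.50929) = 0.284958
Percentage = 28.5


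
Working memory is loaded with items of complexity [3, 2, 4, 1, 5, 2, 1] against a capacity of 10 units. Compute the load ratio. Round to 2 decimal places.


Total complexity = 3 + 2 + 4 + 1 + 5 + 2 + 1 = 18
Load = total / capacity = 18 / 10
= 1.80


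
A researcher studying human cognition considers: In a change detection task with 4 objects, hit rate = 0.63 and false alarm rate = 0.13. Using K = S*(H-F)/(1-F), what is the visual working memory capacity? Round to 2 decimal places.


K = S * (H - F) / (1 - F)
H - F = 0.5
1 - F = 0.87
K = 4 * 0.5 / 0.87
= 2.30


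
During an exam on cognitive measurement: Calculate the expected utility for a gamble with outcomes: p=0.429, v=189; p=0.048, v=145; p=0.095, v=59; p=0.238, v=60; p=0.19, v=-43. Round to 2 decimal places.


EU = sum(p_i * v_i)
0.429 * 189 = 81.081
0.048 * 145 = 6.96
0.095 * 59 = 5.605
0.238 * 60 = 14.28
0.19 * -43 = -8.17
EU = 81.081 + 6.96 + 5.605 + 14.28 + -8.17
= 99.76


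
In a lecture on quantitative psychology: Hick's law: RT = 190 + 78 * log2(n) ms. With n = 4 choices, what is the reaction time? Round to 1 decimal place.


RT = 190 + 78 * log2(4)
log2(4) = 2.0
RT = 190 + 78 * 2.0
= 190 + 156.0
= 346.0 ms


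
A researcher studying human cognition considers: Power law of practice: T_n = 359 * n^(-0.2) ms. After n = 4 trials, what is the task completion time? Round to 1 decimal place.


T_n = 359 * 4^(-0.2)
4^(-0.2) = 0.757858
T_n = 359 * 0.757858
= 272.1 ms


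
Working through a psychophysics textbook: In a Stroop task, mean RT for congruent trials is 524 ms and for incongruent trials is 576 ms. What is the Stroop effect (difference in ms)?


Stroop effect = RT(incongruent) - RT(congruent)
= 576 - 524
= 52 ms


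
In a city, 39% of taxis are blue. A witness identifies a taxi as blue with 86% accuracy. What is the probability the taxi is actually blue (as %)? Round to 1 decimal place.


P(blue | says blue) = P(says blue | blue)*P(blue) / [P(says blue | blue)*P(blue) + P(says blue | not blue)*P(not blue)]
Numerator = 0.86 * 0.39 = 0.3354
False identification = 0.14 * 0.61 = 0.0854
P = 0.3354 / (0.3354 + 0.0854)
= 0.3354 / 0.4208
As percentage = 79.7


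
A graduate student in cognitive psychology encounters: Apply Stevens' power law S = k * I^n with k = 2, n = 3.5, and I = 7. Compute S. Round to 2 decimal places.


S = 2 * 7^3.5
7^3.5 = 907.4927
S = 2 * 907.4927
= 1814.99


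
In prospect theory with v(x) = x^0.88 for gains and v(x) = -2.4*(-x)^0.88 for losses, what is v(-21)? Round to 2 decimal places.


Since x = -21 < 0, use v(x) = -lambda*(-x)^alpha
(-x) = 21
21^0.88 = 14.5731
v(-21) = -2.4 * 14.5731
= -34.98


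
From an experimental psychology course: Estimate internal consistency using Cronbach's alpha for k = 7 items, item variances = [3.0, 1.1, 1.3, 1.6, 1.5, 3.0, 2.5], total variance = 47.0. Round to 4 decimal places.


alpha = (k/(k-1)) * (1 - sum(s_i^2)/s_total^2)
sum(item variances) = 14.0
k/(k-1) = 7/6 = 1.166667
1 - 14.0/47.0 = 1 - 0.297872 = 0.702128
alpha = 1.166667 * 0.702128
= 0.8191


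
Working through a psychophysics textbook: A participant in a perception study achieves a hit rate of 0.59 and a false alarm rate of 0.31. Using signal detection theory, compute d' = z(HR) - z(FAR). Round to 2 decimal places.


d' = z(HR) - z(FAR)
z(0.59) = 0.2275
z(0.31) = -0.4959
d' = 0.2275 - -0.4959
= 0.72


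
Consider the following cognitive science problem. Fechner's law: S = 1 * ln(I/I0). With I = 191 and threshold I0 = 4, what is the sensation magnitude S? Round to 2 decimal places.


S = 1 * ln(191/4)
I/I0 = 47.75
ln(47.75) = 3.866
S = 1 * 3.866
= 3.87


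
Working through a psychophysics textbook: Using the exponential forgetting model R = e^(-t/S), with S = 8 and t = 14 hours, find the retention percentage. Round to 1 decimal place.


R = e^(-t/S)
-t/S = -14/8 = -1.75
R = e^(-1.75) = 0.173774
Percentage = 0.173774 * 100
= 17.4


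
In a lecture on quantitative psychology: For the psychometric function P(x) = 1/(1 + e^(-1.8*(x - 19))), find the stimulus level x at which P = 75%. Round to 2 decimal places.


At P = 0.75: 0.75 = 1/(1 + e^(-k*(x-x0)))
Solving: e^(-k*(x-x0)) = 1/3
x = x0 + ln(3)/k
ln(3) = 1.0986
x = 19 + 1.0986/1.8
= 19 + 0.6103
= 19.61


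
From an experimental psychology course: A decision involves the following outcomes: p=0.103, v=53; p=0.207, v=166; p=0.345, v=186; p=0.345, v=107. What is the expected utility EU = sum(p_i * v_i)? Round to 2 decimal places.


EU = sum(p_i * v_i)
0.103 * 53 = 5.459
0.207 * 166 = 34.362
0.345 * 186 = 64.17
0.345 * 107 = 36.915
EU = 5.459 + 34.362 + 64.17 + 36.915
= 140.91


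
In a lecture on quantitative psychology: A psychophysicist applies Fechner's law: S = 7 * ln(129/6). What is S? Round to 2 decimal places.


S = 7 * ln(129/6)
I/I0 = 21.5
ln(21.5) = 3.0681
S = 7 * 3.0681
= 21.48


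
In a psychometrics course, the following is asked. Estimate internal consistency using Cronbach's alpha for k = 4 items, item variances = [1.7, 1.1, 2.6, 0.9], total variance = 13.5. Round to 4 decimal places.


alpha = (k/(k-1)) * (1 - sum(s_i^2)/s_total^2)
sum(item variances) = 6.3
k/(k-1) = 4/3 = 1.333333
1 - 6.3/13.5 = 1 - 0.466667 = 0.533333
alpha = 1.333333 * 0.533333
= 0.7111


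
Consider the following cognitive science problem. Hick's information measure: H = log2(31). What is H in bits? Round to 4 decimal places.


H = log2(n)
H = log2(31)
= 4.9542


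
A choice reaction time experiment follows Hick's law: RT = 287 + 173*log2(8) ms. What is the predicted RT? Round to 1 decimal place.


RT = 287 + 173 * log2(8)
log2(8) = 3.0
RT = 287 + 173 * 3.0
= 287 + 519.0
= 806.0 ms


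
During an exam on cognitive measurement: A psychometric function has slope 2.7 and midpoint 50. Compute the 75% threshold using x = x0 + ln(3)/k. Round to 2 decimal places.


At P = 0.75: 0.75 = 1/(1 + e^(-k*(x-x0)))
Solving: e^(-k*(x-x0)) = 1/3
x = x0 + ln(3)/k
ln(3) = 1.0986
x = 50 + 1.0986/2.7
= 50 + 0.4069
= 50.41


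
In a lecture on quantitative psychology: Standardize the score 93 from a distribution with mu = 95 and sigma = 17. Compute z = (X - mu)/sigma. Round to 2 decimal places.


z = (X - mu) / sigma
= (93 - 95) / 17
= -2 / 17
= -0.12


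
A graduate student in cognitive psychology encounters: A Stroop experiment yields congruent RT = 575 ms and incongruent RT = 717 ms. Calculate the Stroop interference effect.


Stroop effect = RT(incongruent) - RT(congruent)
= 717 - 575
= 142 ms


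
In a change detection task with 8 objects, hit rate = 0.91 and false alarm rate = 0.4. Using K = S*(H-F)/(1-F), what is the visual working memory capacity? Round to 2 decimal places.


K = S * (H - F) / (1 - F)
H - F = 0.51
1 - F = 0.6
K = 8 * 0.51 / 0.6
= 6.80


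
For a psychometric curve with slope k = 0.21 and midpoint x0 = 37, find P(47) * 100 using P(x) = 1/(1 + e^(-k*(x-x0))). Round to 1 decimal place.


P(x) = 1/(1 + e^(-0.21*(47 - 37)))
Exponent = -0.21 * 10 = -2.1
e^(-2.1) = 0.122456
P = 1/(1 + 0.122456) = 0.890904
Percentage = 89.1


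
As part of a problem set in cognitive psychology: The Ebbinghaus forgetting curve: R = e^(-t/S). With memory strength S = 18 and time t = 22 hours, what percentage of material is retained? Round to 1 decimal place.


R = e^(-t/S)
-t/S = -22/18 = -1.222222
R = e^(-1.222222) = 0.294575
Percentage = 0.294575 * 100
= 29.5


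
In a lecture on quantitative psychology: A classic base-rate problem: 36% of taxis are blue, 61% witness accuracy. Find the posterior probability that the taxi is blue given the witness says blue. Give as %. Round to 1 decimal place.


P(blue | says blue) = P(says blue | blue)*P(blue) / [P(says blue | blue)*P(blue) + P(says blue | not blue)*P(not blue)]
Numerator = 0.61 * 0.36 = 0.2196
False identification = 0.39 * 0.64 = 0.2496
P = 0.2196 / (0.2196 + 0.2496)
= 0.2196 / 0.4692
As percentage = 46.8


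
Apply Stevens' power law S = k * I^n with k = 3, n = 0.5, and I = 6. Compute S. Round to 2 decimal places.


S = 3 * 6^0.5
6^0.5 = 2.4495
S = 3 * 2.4495
= 7.35


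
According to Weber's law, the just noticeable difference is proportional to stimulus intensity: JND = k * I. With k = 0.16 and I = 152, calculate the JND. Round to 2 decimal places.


JND = k * I
JND = 0.16 * 152
= 24.32


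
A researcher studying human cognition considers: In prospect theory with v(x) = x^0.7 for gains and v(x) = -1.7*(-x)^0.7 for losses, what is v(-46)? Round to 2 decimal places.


Since x = -46 < 0, use v(x) = -lambda*(-x)^alpha
(-x) = 46
46^0.7 = 14.5858
v(-46) = -1.7 * 14.5858
= -24.80


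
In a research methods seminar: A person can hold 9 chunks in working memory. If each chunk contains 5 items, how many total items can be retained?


Total items = chunks * items_per_chunk
= 9 * 5
= 45


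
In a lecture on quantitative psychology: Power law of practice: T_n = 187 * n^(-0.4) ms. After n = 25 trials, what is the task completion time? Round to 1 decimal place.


T_n = 187 * 25^(-0.4)
25^(-0.4) = 0.275946
T_n = 187 * 0.275946
= 51.6 ms


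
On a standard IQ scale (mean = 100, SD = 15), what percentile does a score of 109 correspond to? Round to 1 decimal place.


z = (IQ - mean) / SD
z = (109 - 100) / 15 = 0.6
Percentile = Phi(0.6) * 100
Phi(0.6) = 0.725747
= 72.6


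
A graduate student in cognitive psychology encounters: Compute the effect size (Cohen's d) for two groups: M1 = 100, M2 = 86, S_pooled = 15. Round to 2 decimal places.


Cohen's d = (M1 - M2) / S_pooled
= (100 - 86) / 15
= 14 / 15
= 0.93


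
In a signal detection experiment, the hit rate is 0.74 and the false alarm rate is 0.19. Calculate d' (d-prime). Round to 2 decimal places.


d' = z(HR) - z(FAR)
z(0.74) = 0.6433
z(0.19) = -0.8779
d' = 0.6433 - -0.8779
= 1.52


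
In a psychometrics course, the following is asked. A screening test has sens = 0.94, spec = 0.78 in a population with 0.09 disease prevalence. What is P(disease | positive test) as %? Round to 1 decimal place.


PPV = (sens * prev) / (sens * prev + (1-spec) * (1-prev))
Numerator = 0.94 * 0.09 = 0.0846
P(positive and no disease) = (1 - spec) * (1 - prev) = (1 - 0.78) * (1 - 0.09) = 0.2002
Denominator = 0.0846 + 0.2002 = 0.2848
PPV = 0.0846 / 0.2848 = 0.297051
As percentage = 29.7


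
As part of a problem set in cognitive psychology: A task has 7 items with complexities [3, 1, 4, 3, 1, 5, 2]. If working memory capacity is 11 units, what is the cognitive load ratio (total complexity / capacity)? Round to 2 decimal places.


Total complexity = 3 + 1 + 4 + 3 + 1 + 5 + 2 = 19
Load = total / capacity = 19 / 11
= 1.73


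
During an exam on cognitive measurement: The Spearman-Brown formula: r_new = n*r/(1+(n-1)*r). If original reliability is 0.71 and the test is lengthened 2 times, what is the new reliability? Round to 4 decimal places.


r_new = n*r / (1 + (n-1)*r)
Numerator = 2 * 0.71 = 1.42
Denominator = 1 + 1 * 0.71 = 1.71
r_new = 1.42 / 1.71
= 0.8304


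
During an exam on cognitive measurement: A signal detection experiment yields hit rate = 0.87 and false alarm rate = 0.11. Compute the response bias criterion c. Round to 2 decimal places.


c = -0.5 * (z(HR) + z(FAR))
z(0.87) = 1.1264
z(0.11) = -1.2265
c = -0.5 * (1.1264 + -1.2265)
= -0.5 * -0.1001
= 0.05


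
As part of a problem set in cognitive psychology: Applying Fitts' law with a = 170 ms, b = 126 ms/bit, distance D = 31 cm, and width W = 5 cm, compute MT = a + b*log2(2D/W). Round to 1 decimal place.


MT = 170 + 126 * log2(2*31/5)
2D/W = 12.4
log2(12.4) = 3.6323
MT = 170 + 126 * 3.6323
= 627.7 ms


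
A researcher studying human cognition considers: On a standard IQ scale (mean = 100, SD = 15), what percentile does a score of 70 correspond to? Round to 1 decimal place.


z = (IQ - mean) / SD
z = (70 - 100) / 15 = -2.0
Percentile = Phi(-2.0) * 100
Phi(-2.0) = 0.02275
= 2.3


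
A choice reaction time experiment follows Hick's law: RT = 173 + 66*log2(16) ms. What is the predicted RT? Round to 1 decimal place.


RT = 173 + 66 * log2(16)
log2(16) = 4.0
RT = 173 + 66 * 4.0
= 173 + 264.0
= 437.0 ms


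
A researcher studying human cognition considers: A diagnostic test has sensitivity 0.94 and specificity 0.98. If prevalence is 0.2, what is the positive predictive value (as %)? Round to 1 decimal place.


PPV = (sens * prev) / (sens * prev + (1-spec) * (1-prev))
Numerator = 0.94 * 0.2 = 0.188
P(positive and no disease) = (1 - spec) * (1 - prev) = (1 - 0.98) * (1 - 0.2) = 0.016
Denominator = 0.188 + 0.016 = 0.204
PPV = 0.188 / 0.204 = 0.921569
As percentage = 92.2


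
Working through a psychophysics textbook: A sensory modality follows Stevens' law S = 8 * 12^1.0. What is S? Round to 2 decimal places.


S = 8 * 12^1.0
12^1.0 = 12.0
S = 8 * 12.0
= 96.00


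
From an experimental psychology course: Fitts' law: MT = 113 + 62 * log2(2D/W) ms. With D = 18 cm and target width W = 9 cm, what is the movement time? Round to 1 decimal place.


MT = 113 + 62 * log2(2*18/9)
2D/W = 4.0
log2(4.0) = 2.0
MT = 113 + 62 * 2.0
= 237.0 ms


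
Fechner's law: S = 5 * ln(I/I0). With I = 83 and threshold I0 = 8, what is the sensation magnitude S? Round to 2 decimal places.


S = 5 * ln(83/8)
I/I0 = 10.375
ln(10.375) = 2.3394
S = 5 * 2.3394
= 11.70


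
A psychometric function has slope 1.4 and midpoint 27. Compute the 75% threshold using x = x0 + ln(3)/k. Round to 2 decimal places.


At P = 0.75: 0.75 = 1/(1 + e^(-k*(x-x0)))
Solving: e^(-k*(x-x0)) = 1/3
x = x0 + ln(3)/k
ln(3) = 1.0986
x = 27 + 1.0986/1.4
= 27 + 0.7847
= 27.78


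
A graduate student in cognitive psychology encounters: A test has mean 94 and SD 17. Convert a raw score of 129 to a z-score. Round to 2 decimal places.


z = (X - mu) / sigma
= (129 - 94) / 17
= 35 / 17
= 2.06


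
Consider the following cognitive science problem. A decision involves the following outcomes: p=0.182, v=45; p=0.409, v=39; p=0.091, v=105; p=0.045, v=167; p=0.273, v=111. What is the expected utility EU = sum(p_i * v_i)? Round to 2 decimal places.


EU = sum(p_i * v_i)
0.182 * 45 = 8.19
0.409 * 39 = 15.951
0.091 * 105 = 9.555
0.045 * 167 = 7.515
0.273 * 111 = 30.303
EU = 8.19 + 15.951 + 9.555 + 7.515 + 30.303
= 71.51


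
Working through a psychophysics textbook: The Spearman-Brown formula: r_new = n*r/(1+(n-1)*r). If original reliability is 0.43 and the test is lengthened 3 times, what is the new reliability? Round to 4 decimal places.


r_new = n*r / (1 + (n-1)*r)
Numerator = 3 * 0.43 = 1.29
Denominator = 1 + 2 * 0.43 = 1.86
r_new = 1.29 / 1.86
= 0.6935


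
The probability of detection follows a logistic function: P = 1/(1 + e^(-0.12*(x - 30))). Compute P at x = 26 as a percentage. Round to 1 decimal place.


P(x) = 1/(1 + e^(-0.12*(26 - 30)))
Exponent = -0.12 * -4 = 0.48
e^(0.48) = 1.616074
P = 1/(1 + 1.616074) = 0.382252
Percentage = 38.2


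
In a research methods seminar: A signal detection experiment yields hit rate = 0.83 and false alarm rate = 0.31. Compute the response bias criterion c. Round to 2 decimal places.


c = -0.5 * (z(HR) + z(FAR))
z(0.83) = 0.9542
z(0.31) = -0.4959
c = -0.5 * (0.9542 + -0.4959)
= -0.5 * 0.4583
= -0.23


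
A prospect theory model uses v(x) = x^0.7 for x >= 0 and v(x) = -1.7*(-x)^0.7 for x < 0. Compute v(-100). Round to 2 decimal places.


Since x = -100 < 0, use v(x) = -lambda*(-x)^alpha
(-x) = 100
100^0.7 = 25.1189
v(-100) = -1.7 * 25.1189
= -42.70


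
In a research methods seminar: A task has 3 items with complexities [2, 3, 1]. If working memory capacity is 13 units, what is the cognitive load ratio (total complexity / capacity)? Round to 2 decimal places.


Total complexity = 2 + 3 + 1 = 6
Load = total / capacity = 6 / 13
= 0.46


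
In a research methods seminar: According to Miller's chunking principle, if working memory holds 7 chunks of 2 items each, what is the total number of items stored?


Total items = chunks * items_per_chunk
= 7 * 2
= 14


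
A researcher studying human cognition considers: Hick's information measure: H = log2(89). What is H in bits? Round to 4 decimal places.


H = log2(n)
H = log2(89)
= 6.4757


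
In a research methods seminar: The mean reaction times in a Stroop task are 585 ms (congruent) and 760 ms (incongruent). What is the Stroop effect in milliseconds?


Stroop effect = RT(incongruent) - RT(congruent)
= 760 - 585
= 175 ms


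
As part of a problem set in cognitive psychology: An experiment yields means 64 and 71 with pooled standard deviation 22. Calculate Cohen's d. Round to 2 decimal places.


Cohen's d = (M1 - M2) / S_pooled
= (64 - 71) / 22
= -7 / 22
= -0.32


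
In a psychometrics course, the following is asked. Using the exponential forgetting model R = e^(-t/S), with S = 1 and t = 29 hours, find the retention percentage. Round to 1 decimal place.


R = e^(-t/S)
-t/S = -29/1 = -29.0
R = e^(-29.0) = 0.0
Percentage = 0.0 * 100
= 0.0


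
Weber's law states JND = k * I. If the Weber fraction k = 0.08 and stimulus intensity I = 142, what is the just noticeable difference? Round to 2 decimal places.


JND = k * I
JND = 0.08 * 142
= 11.36


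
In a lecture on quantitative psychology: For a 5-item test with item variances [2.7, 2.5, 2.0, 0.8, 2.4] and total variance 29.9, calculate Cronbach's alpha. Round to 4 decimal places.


alpha = (k/(k-1)) * (1 - sum(s_i^2)/s_total^2)
sum(item variances) = 10.4
k/(k-1) = 5/4 = 1.25
1 - 10.4/29.9 = 1 - 0.347826 = 0.652174
alpha = 1.25 * 0.652174
= 0.8152


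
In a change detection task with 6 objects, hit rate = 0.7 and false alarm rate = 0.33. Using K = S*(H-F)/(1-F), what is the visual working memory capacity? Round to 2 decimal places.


K = S * (H - F) / (1 - F)
H - F = 0.37
1 - F = 0.67
K = 6 * 0.37 / 0.67
= 3.31


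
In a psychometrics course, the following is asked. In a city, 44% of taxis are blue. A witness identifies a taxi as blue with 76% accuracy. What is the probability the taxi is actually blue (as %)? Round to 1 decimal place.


P(blue | says blue) = P(says blue | blue)*P(blue) / [P(says blue | blue)*P(blue) + P(says blue | not blue)*P(not blue)]
Numerator = 0.76 * 0.44 = 0.3344
False identification = 0.24 * 0.56 = 0.1344
P = 0.3344 / (0.3344 + 0.1344)
= 0.3344 / 0.4688
As percentage = 71.3


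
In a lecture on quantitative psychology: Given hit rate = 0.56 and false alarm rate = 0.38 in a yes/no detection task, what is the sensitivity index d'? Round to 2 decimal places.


d' = z(HR) - z(FAR)
z(0.56) = 0.151
z(0.38) = -0.3055
d' = 0.151 - -0.3055
= 0.46


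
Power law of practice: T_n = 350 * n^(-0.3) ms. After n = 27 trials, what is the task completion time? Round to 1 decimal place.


T_n = 350 * 27^(-0.3)
27^(-0.3) = 0.372041
T_n = 350 * 0.372041
= 130.2 ms
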